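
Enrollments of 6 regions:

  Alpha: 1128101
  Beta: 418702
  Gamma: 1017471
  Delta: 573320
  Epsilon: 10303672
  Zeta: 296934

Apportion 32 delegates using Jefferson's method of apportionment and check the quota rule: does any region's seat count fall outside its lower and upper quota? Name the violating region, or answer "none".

Epsilon

Standard quotas: Alpha 2.628, Beta 0.975, Gamma 2.370, Delta 1.335, Epsilon 24.000, Zeta 0.692.
Jefferson allocation: Alpha 2, Beta 1, Gamma 2, Delta 1, Epsilon 26, Zeta 0.
Epsilon has quota 24.000 (lower 24, upper 25) but receives 26 — outside the quota interval.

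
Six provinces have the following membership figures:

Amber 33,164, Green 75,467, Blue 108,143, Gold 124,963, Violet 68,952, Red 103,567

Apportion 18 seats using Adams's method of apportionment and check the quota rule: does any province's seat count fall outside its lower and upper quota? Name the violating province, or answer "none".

none

Standard quotas: Amber 1.161, Green 2.641, Blue 3.785, Gold 4.374, Violet 2.413, Red 3.625.
Adams allocation: Amber 1, Green 3, Blue 4, Gold 4, Violet 2, Red 4.
Every allocation lies between the lower and upper quota.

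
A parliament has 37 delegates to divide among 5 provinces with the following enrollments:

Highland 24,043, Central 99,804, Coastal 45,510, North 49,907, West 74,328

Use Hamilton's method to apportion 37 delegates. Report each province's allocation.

Total 293592; standard divisor 293592/37 ≈ 7934.919.
Standard quotas: Highland 3.0300, Central 12.5778, Coastal 5.7354, North 6.2895, West 9.3672.
Lower quotas: Highland 3, Central 12, Coastal 5, North 6, West 9 (sum 35, leaving 2 seats).
Remainders in descending order: Coastal 0.7354, Central 0.5778, West 0.3672, North 0.2895, Highland 0.0300.
Largest remainders: Coastal, Central receive the extra seats.

Highland: 3, Central: 13, Coastal: 6, North: 6, West: 9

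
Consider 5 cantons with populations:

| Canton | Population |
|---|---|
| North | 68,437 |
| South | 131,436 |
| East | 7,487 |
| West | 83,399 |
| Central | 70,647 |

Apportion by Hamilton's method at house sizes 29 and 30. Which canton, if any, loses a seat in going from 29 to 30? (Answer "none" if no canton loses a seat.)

East

At 29 seats: North 5, South 10, East 1, West 7, Central 6.
At 30 seats: North 6, South 11, East 0, West 7, Central 6.
East drops from 1 to 0.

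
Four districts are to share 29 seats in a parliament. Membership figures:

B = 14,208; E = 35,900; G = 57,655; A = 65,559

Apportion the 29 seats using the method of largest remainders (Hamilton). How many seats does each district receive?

B=2, E=6, G=10, A=11

Standard divisor: 173322 ÷ 29 ≈ 5976.621.
Standard quotas: B 2.3773, E 6.0067, G 9.6468, A 10.9692.
Lower quotas: B 2, E 6, G 9, A 10 (sum 27, leaving 2 seats).
Remainders in descending order: A 0.9692, G 0.6468, B 0.3773, E 0.0067.
The surplus seats go to A, G.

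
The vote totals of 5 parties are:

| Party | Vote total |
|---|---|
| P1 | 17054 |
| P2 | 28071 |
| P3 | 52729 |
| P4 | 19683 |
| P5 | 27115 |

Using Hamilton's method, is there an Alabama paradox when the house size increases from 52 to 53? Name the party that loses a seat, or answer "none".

none

At 52 seats: P1 6, P2 10, P3 19, P4 7, P5 10.
At 53 seats: P1 6, P2 10, P3 20, P4 7, P5 10.
No party's allocation decreased.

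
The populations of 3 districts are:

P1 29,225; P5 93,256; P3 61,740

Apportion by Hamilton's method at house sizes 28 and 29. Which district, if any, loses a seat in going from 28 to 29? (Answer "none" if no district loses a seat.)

P1

At 28 seats: P1 5, P5 14, P3 9.
At 29 seats: P1 4, P5 15, P3 10.
P1 drops from 5 to 4.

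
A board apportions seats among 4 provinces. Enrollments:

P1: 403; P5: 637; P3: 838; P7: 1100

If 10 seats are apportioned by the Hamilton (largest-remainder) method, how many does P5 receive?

Standard divisor: 2978 ÷ 10 ≈ 297.8.
Standard quotas: P1 1.353, P5 2.139, P3 2.814, P7 3.694.
Lower quotas: P1 1, P5 2, P3 2, P7 3 (sum 8, leaving 2 seats).
Remainders in descending order: P3 0.814, P7 0.694, P1 0.353, P5 0.139.
The surplus seats go to P3, P7.
P5 receives 2.

2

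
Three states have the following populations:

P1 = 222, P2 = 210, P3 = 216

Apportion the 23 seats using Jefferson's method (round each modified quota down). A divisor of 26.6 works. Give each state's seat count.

P1 8, P2 7, P3 8

With modified divisor 26.6: modified quotas P1 8.346, P2 7.895, P3 8.120.
Rounding down: P1 8, P2 7, P3 8 (total 23).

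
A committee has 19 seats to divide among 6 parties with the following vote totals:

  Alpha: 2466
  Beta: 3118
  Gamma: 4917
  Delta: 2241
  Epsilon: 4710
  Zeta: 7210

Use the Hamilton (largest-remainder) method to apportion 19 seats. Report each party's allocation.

Alpha 2; Beta 2; Gamma 4; Delta 2; Epsilon 4; Zeta 5

The standard divisor is 24662/19 = 1298.
Standard quotas: Alpha 1.8998, Beta 2.4022, Gamma 3.7881, Delta 1.7265, Epsilon 3.6287, Zeta 5.5547.
Lower quotas: Alpha 1, Beta 2, Gamma 3, Delta 1, Epsilon 3, Zeta 5 (sum 15, leaving 4 seats).
Remainders in descending order: Alpha 0.8998, Gamma 0.7881, Delta 0.7265, Epsilon 0.6287, Zeta 0.5547, Beta 0.4022.
Largest remainders: Alpha, Gamma, Delta, Epsilon receive the extra seats.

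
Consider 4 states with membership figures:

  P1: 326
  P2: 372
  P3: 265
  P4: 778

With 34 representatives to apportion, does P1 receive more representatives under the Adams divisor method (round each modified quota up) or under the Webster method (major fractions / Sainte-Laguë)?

Adams: P1 7, P2 7, P3 5, P4 15.
Webster: P1 6, P2 7, P3 5, P4 16.
P1 gets 7 under Adams and 6 under Webster.

Adams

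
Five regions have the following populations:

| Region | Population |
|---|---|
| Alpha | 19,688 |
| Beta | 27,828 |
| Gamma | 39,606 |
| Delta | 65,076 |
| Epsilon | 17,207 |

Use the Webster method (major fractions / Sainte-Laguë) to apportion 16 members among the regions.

Alpha 2, Beta 2, Gamma 4, Delta 6, Epsilon 2

Standard divisor 169405/16 ≈ 10587.812; standard quotas: Alpha 1.859, Beta 2.628, Gamma 3.741, Delta 6.146, Epsilon 1.625.
Rounding to the nearest integer gives 2, 3, 4, 6, 2 = 17 seats, so the divisor must be adjusted.
With modified divisor 11224: modified quotas Alpha 1.754, Beta 2.479, Gamma 3.529, Delta 5.798, Epsilon 1.533.
Rounding to the nearest integer: Alpha 2, Beta 2, Gamma 4, Delta 6, Epsilon 2 (total 16).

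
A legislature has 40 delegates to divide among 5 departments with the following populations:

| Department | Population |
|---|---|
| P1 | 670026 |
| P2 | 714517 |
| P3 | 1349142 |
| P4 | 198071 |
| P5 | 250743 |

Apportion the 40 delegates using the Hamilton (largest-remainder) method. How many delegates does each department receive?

P1=8; P2=9; P3=17; P4=3; P5=3

Standard divisor: 3182499 ÷ 40 ≈ 79562.475.
Standard quotas: P1 8.4214, P2 8.9806, P3 16.9570, P4 2.4895, P5 3.1515.
Lower quotas: P1 8, P2 8, P3 16, P4 2, P5 3 (sum 37, leaving 3 seats).
Remainders in descending order: P2 0.9806, P3 0.9570, P4 0.4895, P1 0.4214, P5 0.1515.
The surplus seats go to P2, P3, P4.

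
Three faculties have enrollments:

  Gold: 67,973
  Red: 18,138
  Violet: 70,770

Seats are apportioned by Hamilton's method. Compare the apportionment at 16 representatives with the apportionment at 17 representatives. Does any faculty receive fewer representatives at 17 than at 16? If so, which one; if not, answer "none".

At 16 seats: Gold 7, Red 2, Violet 7.
At 17 seats: Gold 7, Red 2, Violet 8.
No faculty's allocation decreased.

none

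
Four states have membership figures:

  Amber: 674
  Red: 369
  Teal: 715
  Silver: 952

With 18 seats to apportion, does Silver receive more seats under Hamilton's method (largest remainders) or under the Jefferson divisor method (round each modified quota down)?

Hamilton: Amber 5, Red 2, Teal 5, Silver 6.
Jefferson: Amber 4, Red 2, Teal 5, Silver 7.
Silver gets 6 under Hamilton and 7 under Jefferson.

Jefferson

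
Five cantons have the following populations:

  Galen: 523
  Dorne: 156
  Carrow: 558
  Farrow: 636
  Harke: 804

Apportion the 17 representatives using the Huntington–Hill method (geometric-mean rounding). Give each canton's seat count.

With divisor 156: modified quotas Galen 3.353, Dorne 1.000, Carrow 3.577, Farrow 4.077, Harke 5.154.
Geometric-mean thresholds: Galen √(3·4)=3.464, Dorne √(1·2)=1.414, Carrow √(3·4)=3.464, Farrow √(4·5)=4.472, Harke √(5·6)=5.477.
Each quota rounded against its threshold gives Galen 3, Dorne 1, Carrow 4, Farrow 4, Harke 5 (total 17).

Galen 3, Dorne 1, Carrow 4, Farrow 4, Harke 5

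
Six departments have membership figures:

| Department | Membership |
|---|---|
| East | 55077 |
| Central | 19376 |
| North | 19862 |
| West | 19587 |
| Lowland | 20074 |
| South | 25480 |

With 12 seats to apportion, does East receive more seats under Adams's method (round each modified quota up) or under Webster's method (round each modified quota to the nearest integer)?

Webster

Adams: East 3, Central 1, North 2, West 2, Lowland 2, South 2.
Webster: East 4, Central 1, North 2, West 1, Lowland 2, South 2.
East gets 3 under Adams and 4 under Webster.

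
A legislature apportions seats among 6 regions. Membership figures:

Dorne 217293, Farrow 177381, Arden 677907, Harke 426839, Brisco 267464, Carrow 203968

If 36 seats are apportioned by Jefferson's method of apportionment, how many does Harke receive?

8

Standard divisor 1970852/36 ≈ 54745.889; standard quotas: Dorne 3.969, Farrow 3.240, Arden 12.383, Harke 7.797, Brisco 4.886, Carrow 3.726.
Rounding down gives 3, 3, 12, 7, 4, 3 = 32 seats, so the divisor must be adjusted.
With modified divisor 51600: modified quotas Dorne 4.211, Farrow 3.438, Arden 13.138, Harke 8.272, Brisco 5.183, Carrow 3.953.
Rounding down: Dorne 4, Farrow 3, Arden 13, Harke 8, Brisco 5, Carrow 3 (total 36).
Harke receives 8.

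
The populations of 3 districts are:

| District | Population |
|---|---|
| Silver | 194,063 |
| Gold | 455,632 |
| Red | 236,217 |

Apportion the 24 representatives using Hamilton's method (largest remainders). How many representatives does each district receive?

Silver 5; Gold 12; Red 7

Standard divisor: 885912 ÷ 24 = 36913.
Standard quotas: Silver 5.2573, Gold 12.3434, Red 6.3993.
Lower quotas: Silver 5, Gold 12, Red 6 (sum 23, leaving 1 seat).
Remainders in descending order: Red 0.3993, Gold 0.3434, Silver 0.2573.
The surplus seat goes to Red.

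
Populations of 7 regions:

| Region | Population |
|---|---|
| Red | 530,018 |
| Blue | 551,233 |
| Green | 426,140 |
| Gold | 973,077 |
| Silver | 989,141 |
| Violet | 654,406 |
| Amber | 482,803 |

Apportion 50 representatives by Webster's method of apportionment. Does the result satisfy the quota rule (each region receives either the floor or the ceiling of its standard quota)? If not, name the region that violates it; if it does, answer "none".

Standard quotas: Red 5.753, Blue 5.983, Green 4.625, Gold 10.561, Silver 10.736, Violet 7.103, Amber 5.240.
Webster allocation: Red 6, Blue 6, Green 5, Gold 10, Silver 11, Violet 7, Amber 5.
Every allocation lies between the lower and upper quota.

none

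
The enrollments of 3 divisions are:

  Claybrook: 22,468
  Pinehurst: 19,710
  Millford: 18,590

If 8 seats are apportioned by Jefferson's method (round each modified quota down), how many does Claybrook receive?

Standard divisor 60768/8 ≈ 7596; standard quotas: Claybrook 2.958, Pinehurst 2.595, Millford 2.447.
Rounding down gives 2, 2, 2 = 6 seats, so the divisor must be adjusted.
With modified divisor 6400: modified quotas Claybrook 3.511, Pinehurst 3.080, Millford 2.905.
Rounding down: Claybrook 3, Pinehurst 3, Millford 2 (total 8).
Claybrook receives 3.

3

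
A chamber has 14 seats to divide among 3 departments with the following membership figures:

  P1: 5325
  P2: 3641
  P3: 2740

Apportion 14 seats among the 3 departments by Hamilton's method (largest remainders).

Total 11706; standard divisor 11706/14 ≈ 836.143.
Standard quotas: P1 6.3685, P2 4.3545, P3 3.2770.
Lower quotas: P1 6, P2 4, P3 3 (sum 13, leaving 1 seat).
Remainders in descending order: P1 0.3685, P2 0.3545, P3 0.2770.
The surplus seat goes to P1.

P1: 7; P2: 4; P3: 3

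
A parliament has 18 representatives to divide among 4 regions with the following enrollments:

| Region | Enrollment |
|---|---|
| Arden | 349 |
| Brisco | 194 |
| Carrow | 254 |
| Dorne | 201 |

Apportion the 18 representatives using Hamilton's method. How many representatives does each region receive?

Total 998; standard divisor 998/18 ≈ 55.444.
Standard quotas: Arden 6.295, Brisco 3.499, Carrow 4.581, Dorne 3.625.
Lower quotas: Arden 6, Brisco 3, Carrow 4, Dorne 3 (sum 16, leaving 2 seats).
Remainders in descending order: Dorne 0.625, Carrow 0.581, Brisco 0.499, Arden 0.295.
The surplus seats go to Dorne, Carrow.

Arden=6; Brisco=3; Carrow=5; Dorne=4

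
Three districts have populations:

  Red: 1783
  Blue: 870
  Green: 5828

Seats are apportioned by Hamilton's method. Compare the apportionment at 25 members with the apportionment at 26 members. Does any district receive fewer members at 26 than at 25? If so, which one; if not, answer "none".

At 25 seats: Red 5, Blue 3, Green 17.
At 26 seats: Red 5, Blue 3, Green 18.
No district's allocation decreased.

none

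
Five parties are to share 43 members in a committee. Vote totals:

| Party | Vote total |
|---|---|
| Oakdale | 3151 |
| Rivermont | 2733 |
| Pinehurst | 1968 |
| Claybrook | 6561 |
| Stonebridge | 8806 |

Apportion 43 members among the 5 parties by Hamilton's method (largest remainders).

Standard divisor: 23219 ÷ 43 ≈ 539.977.
Standard quotas: Oakdale 5.8354, Rivermont 5.0613, Pinehurst 3.6446, Claybrook 12.1505, Stonebridge 16.3081.
Lower quotas: Oakdale 5, Rivermont 5, Pinehurst 3, Claybrook 12, Stonebridge 16 (sum 41, leaving 2 seats).
Remainders in descending order: Oakdale 0.8354, Pinehurst 0.6446, Stonebridge 0.3081, Claybrook 0.1505, Rivermont 0.0613.
The surplus seats go to Oakdale, Pinehurst.

Oakdale 6, Rivermont 5, Pinehurst 4, Claybrook 12, Stonebridge 16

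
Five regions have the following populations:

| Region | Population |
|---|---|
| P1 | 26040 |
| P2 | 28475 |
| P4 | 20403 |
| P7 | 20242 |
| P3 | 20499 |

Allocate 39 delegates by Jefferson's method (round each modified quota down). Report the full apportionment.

Standard divisor 115659/39 ≈ 2965.615; standard quotas: P1 8.781, P2 9.602, P4 6.880, P7 6.826, P3 6.912.
Rounding down gives 8, 9, 6, 6, 6 = 35 seats, so the divisor must be adjusted.
With modified divisor 2870: modified quotas P1 9.073, P2 9.922, P4 7.109, P7 7.053, P3 7.143.
Rounding down: P1 9, P2 9, P4 7, P7 7, P3 7 (total 39).

P1 9; P2 9; P4 7; P7 7; P3 7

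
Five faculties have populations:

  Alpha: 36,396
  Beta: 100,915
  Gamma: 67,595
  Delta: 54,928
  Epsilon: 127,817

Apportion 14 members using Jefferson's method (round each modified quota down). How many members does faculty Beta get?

4

Standard divisor 387651/14 ≈ 27689.357; standard quotas: Alpha 1.314, Beta 3.645, Gamma 2.441, Delta 1.984, Epsilon 4.616.
Rounding down gives 1, 3, 2, 1, 4 = 11 seats, so the divisor must be adjusted.
With modified divisor 23900: modified quotas Alpha 1.523, Beta 4.222, Gamma 2.828, Delta 2.298, Epsilon 5.348.
Rounding down: Alpha 1, Beta 4, Gamma 2, Delta 2, Epsilon 5 (total 14).
Beta receives 4.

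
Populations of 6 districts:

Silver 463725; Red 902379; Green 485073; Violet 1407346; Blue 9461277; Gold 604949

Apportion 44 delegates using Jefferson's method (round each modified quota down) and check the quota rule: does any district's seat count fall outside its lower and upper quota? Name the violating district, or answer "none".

Blue

Standard quotas: Silver 1.531, Red 2.980, Green 1.602, Violet 4.647, Blue 31.242, Gold 1.998.
Jefferson allocation: Silver 1, Red 3, Green 1, Violet 4, Blue 33, Gold 2.
Blue has quota 31.242 (lower 31, upper 32) but receives 33 — outside the quota interval.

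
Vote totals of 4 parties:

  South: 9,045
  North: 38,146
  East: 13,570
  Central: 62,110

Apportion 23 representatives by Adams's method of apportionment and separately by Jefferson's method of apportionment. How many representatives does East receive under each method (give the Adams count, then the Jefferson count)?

3 and 2

Adams: South 2, North 7, East 3, Central 11.
Jefferson: South 1, North 7, East 2, Central 13.
East gets 3 under Adams and 2 under Jefferson.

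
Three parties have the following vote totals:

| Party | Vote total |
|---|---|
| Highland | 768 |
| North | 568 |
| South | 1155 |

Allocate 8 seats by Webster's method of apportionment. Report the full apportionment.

Standard divisor 2491/8 ≈ 311.375; standard quotas: Highland 2.466, North 1.824, South 3.709.
Rounding to the nearest integer gives Highland 2, North 2, South 4 — total 8, matching the house size, so no adjustment is needed.

Highland=2, North=2, South=4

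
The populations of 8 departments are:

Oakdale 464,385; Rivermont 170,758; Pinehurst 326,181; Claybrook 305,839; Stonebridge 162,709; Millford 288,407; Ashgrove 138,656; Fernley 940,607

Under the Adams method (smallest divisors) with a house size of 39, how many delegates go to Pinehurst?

Standard divisor 2797542/39 ≈ 71731.846; standard quotas: Oakdale 6.474, Rivermont 2.381, Pinehurst 4.547, Claybrook 4.264, Stonebridge 2.268, Millford 4.021, Ashgrove 1.933, Fernley 13.113.
Rounding up gives 7, 3, 5, 5, 3, 5, 2, 14 = 44 seats, so the divisor must be adjusted.
With modified divisor 79900: modified quotas Oakdale 5.812, Rivermont 2.137, Pinehurst 4.082, Claybrook 3.828, Stonebridge 2.036, Millford 3.610, Ashgrove 1.735, Fernley 11.772.
Rounding up: Oakdale 6, Rivermont 3, Pinehurst 5, Claybrook 4, Stonebridge 3, Millford 4, Ashgrove 2, Fernley 12 (total 39).
Pinehurst receives 5.

5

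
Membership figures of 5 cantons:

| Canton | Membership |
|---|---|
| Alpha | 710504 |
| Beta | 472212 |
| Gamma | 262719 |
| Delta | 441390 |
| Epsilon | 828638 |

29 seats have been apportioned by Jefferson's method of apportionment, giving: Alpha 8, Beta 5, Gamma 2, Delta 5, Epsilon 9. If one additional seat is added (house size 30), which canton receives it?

Priority for the next seat is population ÷ (current seats + 1).
Priorities: Alpha 78944.889, Beta 78702.000, Gamma 87573.000, Delta 73565.000, Epsilon 82863.800.
Highest priority: Gamma.

Gamma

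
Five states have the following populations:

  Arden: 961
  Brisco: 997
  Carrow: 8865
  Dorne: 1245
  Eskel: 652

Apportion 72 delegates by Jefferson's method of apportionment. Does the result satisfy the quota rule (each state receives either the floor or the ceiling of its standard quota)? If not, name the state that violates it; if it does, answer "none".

Carrow

Standard quotas: Arden 5.440, Brisco 5.643, Carrow 50.179, Dorne 7.047, Eskel 3.691.
Jefferson allocation: Arden 5, Brisco 5, Carrow 52, Dorne 7, Eskel 3.
Carrow has quota 50.179 (lower 50, upper 51) but receives 52 — outside the quota interval.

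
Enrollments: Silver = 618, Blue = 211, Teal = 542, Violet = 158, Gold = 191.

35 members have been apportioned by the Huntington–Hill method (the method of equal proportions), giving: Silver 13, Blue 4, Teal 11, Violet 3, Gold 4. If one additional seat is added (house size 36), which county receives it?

Priority for the next seat is population ÷ (√(s·(s+1))).
Priorities: Silver 45.809, Blue 47.181, Teal 47.175, Violet 45.611, Gold 42.709.
Highest priority: Blue.

Blue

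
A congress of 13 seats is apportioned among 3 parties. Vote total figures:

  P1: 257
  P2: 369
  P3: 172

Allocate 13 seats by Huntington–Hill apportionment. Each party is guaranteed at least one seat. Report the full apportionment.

With divisor 62: modified quotas P1 4.145, P2 5.952, P3 2.774.
Geometric-mean thresholds: P1 √(4·5)=4.472, P2 √(5·6)=5.477, P3 √(2·3)=2.449.
Each quota rounded against its threshold gives P1 4, P2 6, P3 3 (total 13).

P1 4, P2 6, P3 3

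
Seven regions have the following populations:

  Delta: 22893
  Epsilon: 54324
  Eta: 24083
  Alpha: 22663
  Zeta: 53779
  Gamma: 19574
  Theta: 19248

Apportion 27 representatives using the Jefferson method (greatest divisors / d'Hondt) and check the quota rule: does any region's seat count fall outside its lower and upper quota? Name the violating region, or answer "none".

Standard quotas: Delta 2.854, Epsilon 6.773, Eta 3.003, Alpha 2.825, Zeta 6.705, Gamma 2.440, Theta 2.400.
Jefferson allocation: Delta 3, Epsilon 7, Eta 3, Alpha 3, Zeta 7, Gamma 2, Theta 2.
Every allocation lies between the lower and upper quota.

none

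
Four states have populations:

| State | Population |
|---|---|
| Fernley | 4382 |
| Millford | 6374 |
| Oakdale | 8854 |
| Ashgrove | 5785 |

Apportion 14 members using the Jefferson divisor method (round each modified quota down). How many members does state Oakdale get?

Standard divisor 25395/14 ≈ 1813.929; standard quotas: Fernley 2.416, Millford 3.514, Oakdale 4.881, Ashgrove 3.189.
Rounding down gives 2, 3, 4, 3 = 12 seats, so the divisor must be adjusted.
With modified divisor 1500: modified quotas Fernley 2.921, Millford 4.249, Oakdale 5.903, Ashgrove 3.857.
Rounding down: Fernley 2, Millford 4, Oakdale 5, Ashgrove 3 (total 14).
Oakdale receives 5.

5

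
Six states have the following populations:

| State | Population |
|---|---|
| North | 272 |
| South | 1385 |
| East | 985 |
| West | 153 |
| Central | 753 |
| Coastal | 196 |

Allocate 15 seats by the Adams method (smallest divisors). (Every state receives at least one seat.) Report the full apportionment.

North: 1, South: 5, East: 4, West: 1, Central: 3, Coastal: 1

Standard divisor 3744/15 ≈ 249.6; standard quotas: North 1.090, South 5.549, East 3.946, West 0.613, Central 3.017, Coastal 0.785.
Rounding up gives 2, 6, 4, 1, 4, 1 = 18 seats, so the divisor must be adjusted.
With modified divisor 300: modified quotas North 0.907, South 4.617, East 3.283, West 0.510, Central 2.510, Coastal 0.653.
Rounding up: North 1, South 5, East 4, West 1, Central 3, Coastal 1 (total 15).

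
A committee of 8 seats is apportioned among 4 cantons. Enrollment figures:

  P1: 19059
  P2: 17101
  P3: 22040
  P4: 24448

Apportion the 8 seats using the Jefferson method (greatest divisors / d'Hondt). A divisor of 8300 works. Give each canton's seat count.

P1: 2, P2: 2, P3: 2, P4: 2

With modified divisor 8300: modified quotas P1 2.296, P2 2.060, P3 2.655, P4 2.946.
Rounding down: P1 2, P2 2, P3 2, P4 2 (total 8).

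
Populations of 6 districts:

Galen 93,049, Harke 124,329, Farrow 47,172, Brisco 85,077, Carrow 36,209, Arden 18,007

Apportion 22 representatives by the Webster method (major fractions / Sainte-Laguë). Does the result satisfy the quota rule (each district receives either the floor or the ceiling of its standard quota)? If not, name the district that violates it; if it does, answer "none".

none

Standard quotas: Galen 5.069, Harke 6.773, Farrow 2.570, Brisco 4.635, Carrow 1.973, Arden 0.981.
Webster allocation: Galen 5, Harke 7, Farrow 2, Brisco 5, Carrow 2, Arden 1.
Every allocation lies between the lower and upper quota.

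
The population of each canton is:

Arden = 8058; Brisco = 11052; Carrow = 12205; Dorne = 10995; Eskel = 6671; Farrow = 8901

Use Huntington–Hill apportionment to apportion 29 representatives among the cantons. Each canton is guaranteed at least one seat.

With divisor 1999: modified quotas Arden 4.031, Brisco 5.529, Carrow 6.106, Dorne 5.500, Eskel 3.337, Farrow 4.453.
Geometric-mean thresholds: Arden √(4·5)=4.472, Brisco √(5·6)=5.477, Carrow √(6·7)=6.481, Dorne √(5·6)=5.477, Eskel √(3·4)=3.464, Farrow √(4·5)=4.472.
Each quota rounded against its threshold gives Arden 4, Brisco 6, Carrow 6, Dorne 6, Eskel 3, Farrow 4 (total 29).

Arden=4, Brisco=6, Carrow=6, Dorne=6, Eskel=3, Farrow=4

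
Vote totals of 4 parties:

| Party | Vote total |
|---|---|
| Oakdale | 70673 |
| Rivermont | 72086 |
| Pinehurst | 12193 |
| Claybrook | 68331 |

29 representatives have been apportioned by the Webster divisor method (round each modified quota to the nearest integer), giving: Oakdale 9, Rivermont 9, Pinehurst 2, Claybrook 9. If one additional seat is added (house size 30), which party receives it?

Rivermont

Priority for the next seat is population ÷ (current seats + 0.5).
Priorities: Oakdale 7439.263, Rivermont 7588.000, Pinehurst 4877.200, Claybrook 7192.737.
Highest priority: Rivermont.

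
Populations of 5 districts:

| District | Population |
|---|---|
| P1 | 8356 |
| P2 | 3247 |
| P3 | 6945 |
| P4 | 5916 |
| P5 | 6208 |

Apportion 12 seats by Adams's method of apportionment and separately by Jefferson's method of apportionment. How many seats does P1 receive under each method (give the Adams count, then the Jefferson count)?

Adams: P1 3, P2 2, P3 3, P4 2, P5 2.
Jefferson: P1 4, P2 1, P3 3, P4 2, P5 2.
P1 gets 3 under Adams and 4 under Jefferson.

3 and 4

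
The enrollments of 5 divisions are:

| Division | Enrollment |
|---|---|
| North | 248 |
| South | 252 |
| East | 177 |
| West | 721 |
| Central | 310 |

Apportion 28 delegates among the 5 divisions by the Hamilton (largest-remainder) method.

North: 4, South: 4, East: 3, West: 12, Central: 5

The standard divisor is 1708/28 = 61.
Standard quotas: North 4.066, South 4.131, East 2.902, West 11.820, Central 5.082.
Lower quotas: North 4, South 4, East 2, West 11, Central 5 (sum 26, leaving 2 seats).
Remainders in descending order: East 0.902, West 0.820, South 0.131, Central 0.082, North 0.066.
The surplus seats go to East, West.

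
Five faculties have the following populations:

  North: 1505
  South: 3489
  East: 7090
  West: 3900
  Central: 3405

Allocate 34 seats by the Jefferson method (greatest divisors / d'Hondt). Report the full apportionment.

North 2, South 6, East 13, West 7, Central 6

Standard divisor 19389/34 ≈ 570.265; standard quotas: North 2.639, South 6.118, East 12.433, West 6.839, Central 5.971.
Rounding down gives 2, 6, 12, 6, 5 = 31 seats, so the divisor must be adjusted.
With modified divisor 530: modified quotas North 2.840, South 6.583, East 13.377, West 7.358, Central 6.425.
Rounding down: North 2, South 6, East 13, West 7, Central 6 (total 34).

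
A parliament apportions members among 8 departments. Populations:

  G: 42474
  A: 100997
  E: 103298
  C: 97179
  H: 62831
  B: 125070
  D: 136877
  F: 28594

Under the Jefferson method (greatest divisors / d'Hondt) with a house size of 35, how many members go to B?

7

Standard divisor 697320/35 ≈ 19923.429; standard quotas: G 2.132, A 5.069, E 5.185, C 4.878, H 3.154, B 6.278, D 6.870, F 1.435.
Rounding down gives 2, 5, 5, 4, 3, 6, 6, 1 = 32 seats, so the divisor must be adjusted.
With modified divisor 17500: modified quotas G 2.427, A 5.771, E 5.903, C 5.553, H 3.590, B 7.147, D 7.822, F 1.634.
Rounding down: G 2, A 5, E 5, C 5, H 3, B 7, D 7, F 1 (total 35).
B receives 7.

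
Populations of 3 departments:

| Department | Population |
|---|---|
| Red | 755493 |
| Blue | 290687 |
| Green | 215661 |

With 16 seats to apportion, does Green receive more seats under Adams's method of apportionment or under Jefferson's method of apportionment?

Adams: Red 9, Blue 4, Green 3.
Jefferson: Red 10, Blue 4, Green 2.
Green gets 3 under Adams and 2 under Jefferson.

Adams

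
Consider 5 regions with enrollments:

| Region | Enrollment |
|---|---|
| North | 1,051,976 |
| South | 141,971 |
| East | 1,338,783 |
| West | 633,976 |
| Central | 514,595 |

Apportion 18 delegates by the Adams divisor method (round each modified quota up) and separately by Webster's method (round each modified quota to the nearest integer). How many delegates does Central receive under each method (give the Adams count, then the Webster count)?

Adams: North 5, South 1, East 6, West 3, Central 3.
Webster: North 5, South 1, East 7, West 3, Central 2.
Central gets 3 under Adams and 2 under Webster.

3 and 2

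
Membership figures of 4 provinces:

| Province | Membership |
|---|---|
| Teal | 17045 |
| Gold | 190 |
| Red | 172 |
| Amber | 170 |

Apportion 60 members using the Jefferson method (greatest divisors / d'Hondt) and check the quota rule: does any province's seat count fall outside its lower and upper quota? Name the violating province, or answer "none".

Teal

Standard quotas: Teal 58.184, Gold 0.649, Red 0.587, Amber 0.580.
Jefferson allocation: Teal 60, Gold 0, Red 0, Amber 0.
Teal has quota 58.184 (lower 58, upper 59) but receives 60 — outside the quota interval.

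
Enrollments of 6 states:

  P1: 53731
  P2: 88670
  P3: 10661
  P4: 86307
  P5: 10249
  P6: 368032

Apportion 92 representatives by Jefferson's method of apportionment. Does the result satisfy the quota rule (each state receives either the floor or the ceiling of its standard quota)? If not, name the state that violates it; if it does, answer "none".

P6

Standard quotas: P1 8.003, P2 13.208, P3 1.588, P4 12.856, P5 1.527, P6 54.819.
Jefferson allocation: P1 8, P2 13, P3 1, P4 13, P5 1, P6 56.
P6 has quota 54.819 (lower 54, upper 55) but receives 56 — outside the quota interval.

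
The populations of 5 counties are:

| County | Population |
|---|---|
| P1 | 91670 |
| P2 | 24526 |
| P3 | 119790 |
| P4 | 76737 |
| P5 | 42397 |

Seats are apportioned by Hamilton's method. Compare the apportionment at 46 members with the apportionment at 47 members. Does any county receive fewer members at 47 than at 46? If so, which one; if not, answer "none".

At 46 seats: P1 12, P2 3, P3 16, P4 10, P5 5.
At 47 seats: P1 12, P2 3, P3 16, P4 10, P5 6.
No county's allocation decreased.

none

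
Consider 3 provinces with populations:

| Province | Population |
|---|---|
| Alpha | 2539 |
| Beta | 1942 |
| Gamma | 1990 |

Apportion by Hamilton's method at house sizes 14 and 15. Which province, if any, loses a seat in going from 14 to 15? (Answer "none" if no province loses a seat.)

none

At 14 seats: Alpha 6, Beta 4, Gamma 4.
At 15 seats: Alpha 6, Beta 4, Gamma 5.
No province's allocation decreased.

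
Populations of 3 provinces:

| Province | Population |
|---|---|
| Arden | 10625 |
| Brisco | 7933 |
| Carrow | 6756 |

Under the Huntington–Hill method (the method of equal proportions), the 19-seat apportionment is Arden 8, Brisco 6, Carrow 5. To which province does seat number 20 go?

Priority for the next seat is population ÷ (√(s·(s+1))).
Priorities: Arden 1252.168, Brisco 1224.088, Carrow 1233.471.
Highest priority: Arden.

Arden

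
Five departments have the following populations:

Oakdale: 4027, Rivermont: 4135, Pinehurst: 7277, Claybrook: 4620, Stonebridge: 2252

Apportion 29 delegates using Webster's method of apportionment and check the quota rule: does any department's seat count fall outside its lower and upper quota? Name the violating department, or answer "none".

Standard quotas: Oakdale 5.234, Rivermont 5.375, Pinehurst 9.459, Claybrook 6.005, Stonebridge 2.927.
Webster allocation: Oakdale 5, Rivermont 5, Pinehurst 10, Claybrook 6, Stonebridge 3.
Every allocation lies between the lower and upper quota.

none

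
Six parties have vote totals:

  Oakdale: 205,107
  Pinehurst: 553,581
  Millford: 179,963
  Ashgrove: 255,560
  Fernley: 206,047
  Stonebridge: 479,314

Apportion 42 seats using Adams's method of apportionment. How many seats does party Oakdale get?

Standard divisor 1879572/42 ≈ 44751.714; standard quotas: Oakdale 4.583, Pinehurst 12.370, Millford 4.021, Ashgrove 5.711, Fernley 4.604, Stonebridge 10.711.
Rounding up gives 5, 13, 5, 6, 5, 11 = 45 seats, so the divisor must be adjusted.
With modified divisor 49100: modified quotas Oakdale 4.177, Pinehurst 11.275, Millford 3.665, Ashgrove 5.205, Fernley 4.196, Stonebridge 9.762.
Rounding up: Oakdale 5, Pinehurst 12, Millford 4, Ashgrove 6, Fernley 5, Stonebridge 10 (total 42).
Oakdale receives 5.

5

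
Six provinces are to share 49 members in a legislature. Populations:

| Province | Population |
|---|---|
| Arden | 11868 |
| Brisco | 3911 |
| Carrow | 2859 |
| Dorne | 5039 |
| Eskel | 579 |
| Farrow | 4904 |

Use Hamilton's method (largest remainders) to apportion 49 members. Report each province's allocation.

Arden 20, Brisco 7, Carrow 5, Dorne 8, Eskel 1, Farrow 8

Standard divisor: 29160 ÷ 49 ≈ 595.102.
Standard quotas: Arden 19.9428, Brisco 6.5720, Carrow 4.8042, Dorne 8.4675, Eskel 0.9729, Farrow 8.2406.
Lower quotas: Arden 19, Brisco 6, Carrow 4, Dorne 8, Eskel 0, Farrow 8 (sum 45, leaving 4 seats).
Remainders in descending order: Eskel 0.9729, Arden 0.9428, Carrow 0.8042, Brisco 0.5720, Dorne 0.4675, Farrow 0.2406.
Largest remainders: Eskel, Arden, Carrow, Brisco receive the extra seats.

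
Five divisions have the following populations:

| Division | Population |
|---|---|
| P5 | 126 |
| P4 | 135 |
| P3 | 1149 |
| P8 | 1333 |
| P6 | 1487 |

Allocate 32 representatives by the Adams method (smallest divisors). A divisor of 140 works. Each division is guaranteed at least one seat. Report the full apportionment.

With modified divisor 140: modified quotas P5 0.900, P4 0.964, P3 8.207, P8 9.521, P6 10.621.
Rounding up: P5 1, P4 1, P3 9, P8 10, P6 11 (total 32).

P5: 1, P4: 1, P3: 9, P8: 10, P6: 11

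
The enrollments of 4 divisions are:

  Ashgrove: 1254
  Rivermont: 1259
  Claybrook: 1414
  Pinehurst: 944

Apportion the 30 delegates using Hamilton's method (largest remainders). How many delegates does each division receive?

Ashgrove=8, Rivermont=8, Claybrook=8, Pinehurst=6

The standard divisor is 4871/30 ≈ 162.367.
Standard quotas: Ashgrove 7.723, Rivermont 7.754, Claybrook 8.709, Pinehurst 5.814.
Lower quotas: Ashgrove 7, Rivermont 7, Claybrook 8, Pinehurst 5 (sum 27, leaving 3 seats).
Remainders in descending order: Pinehurst 0.814, Rivermont 0.754, Ashgrove 0.723, Claybrook 0.709.
The surplus seats go to Pinehurst, Rivermont, Ashgrove.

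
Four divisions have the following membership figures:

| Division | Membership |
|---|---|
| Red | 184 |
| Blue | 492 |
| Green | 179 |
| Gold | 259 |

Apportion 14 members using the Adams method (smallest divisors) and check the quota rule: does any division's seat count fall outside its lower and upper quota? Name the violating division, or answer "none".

none

Standard quotas: Red 2.312, Blue 6.183, Green 2.250, Gold 3.255.
Adams allocation: Red 3, Blue 6, Green 2, Gold 3.
Every allocation lies between the lower and upper quota.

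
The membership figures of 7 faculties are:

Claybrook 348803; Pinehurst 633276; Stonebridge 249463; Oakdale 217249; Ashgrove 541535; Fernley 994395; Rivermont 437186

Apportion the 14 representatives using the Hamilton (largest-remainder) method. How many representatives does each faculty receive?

Claybrook: 1; Pinehurst: 3; Stonebridge: 1; Oakdale: 1; Ashgrove: 2; Fernley: 4; Rivermont: 2

Total 3421907; standard divisor 3421907/14 ≈ 244421.929.
Standard quotas: Claybrook 1.4271, Pinehurst 2.5909, Stonebridge 1.0206, Oakdale 0.8888, Ashgrove 2.2156, Fernley 4.0684, Rivermont 1.7887.
Lower quotas: Claybrook 1, Pinehurst 2, Stonebridge 1, Oakdale 0, Ashgrove 2, Fernley 4, Rivermont 1 (sum 11, leaving 3 seats).
Remainders in descending order: Oakdale 0.8888, Rivermont 0.7887, Pinehurst 0.5909, Claybrook 0.4271, Ashgrove 0.2156, Fernley 0.0684, Stonebridge 0.0206.
The surplus seats go to Oakdale, Rivermont, Pinehurst.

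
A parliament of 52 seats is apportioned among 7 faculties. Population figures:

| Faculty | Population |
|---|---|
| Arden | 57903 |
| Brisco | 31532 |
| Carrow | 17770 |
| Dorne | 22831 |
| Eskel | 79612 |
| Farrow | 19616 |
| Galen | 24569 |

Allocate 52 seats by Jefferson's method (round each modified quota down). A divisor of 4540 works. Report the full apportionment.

Arden=12, Brisco=6, Carrow=3, Dorne=5, Eskel=17, Farrow=4, Galen=5

With modified divisor 4540: modified quotas Arden 12.754, Brisco 6.945, Carrow 3.914, Dorne 5.029, Eskel 17.536, Farrow 4.321, Galen 5.412.
Rounding down: Arden 12, Brisco 6, Carrow 3, Dorne 5, Eskel 17, Farrow 4, Galen 5 (total 52).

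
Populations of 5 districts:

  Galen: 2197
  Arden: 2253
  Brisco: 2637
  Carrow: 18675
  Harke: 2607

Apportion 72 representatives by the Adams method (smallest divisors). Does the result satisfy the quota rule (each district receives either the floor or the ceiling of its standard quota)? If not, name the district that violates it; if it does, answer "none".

Carrow

Standard quotas: Galen 5.576, Arden 5.718, Brisco 6.693, Carrow 47.397, Harke 6.617.
Adams allocation: Galen 6, Arden 6, Brisco 7, Carrow 46, Harke 7.
Carrow has quota 47.397 (lower 47, upper 48) but receives 46 — outside the quota interval.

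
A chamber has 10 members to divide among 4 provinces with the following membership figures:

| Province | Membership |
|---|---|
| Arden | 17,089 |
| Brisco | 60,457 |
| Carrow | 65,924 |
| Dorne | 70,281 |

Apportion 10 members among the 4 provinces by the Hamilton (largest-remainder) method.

Standard divisor: 213751 ÷ 10 ≈ 21375.1.
Standard quotas: Arden 0.7995, Brisco 2.8284, Carrow 3.0841, Dorne 3.2880.
Lower quotas: Arden 0, Brisco 2, Carrow 3, Dorne 3 (sum 8, leaving 2 seats).
Remainders in descending order: Brisco 0.8284, Arden 0.7995, Dorne 0.2880, Carrow 0.0841.
Largest remainders: Brisco, Arden receive the extra seats.

Arden=1, Brisco=3, Carrow=3, Dorne=3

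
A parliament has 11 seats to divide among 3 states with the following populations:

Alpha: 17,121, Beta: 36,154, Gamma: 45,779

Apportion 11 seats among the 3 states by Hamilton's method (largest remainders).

The standard divisor is 99054/11 ≈ 9004.909.
Standard quotas: Alpha 1.9013, Beta 4.0149, Gamma 5.0838.
Lower quotas: Alpha 1, Beta 4, Gamma 5 (sum 10, leaving 1 seat).
Remainders in descending order: Alpha 0.9013, Gamma 0.0838, Beta 0.0149.
Largest remainder: Alpha receives the extra seat.

Alpha 2, Beta 4, Gamma 5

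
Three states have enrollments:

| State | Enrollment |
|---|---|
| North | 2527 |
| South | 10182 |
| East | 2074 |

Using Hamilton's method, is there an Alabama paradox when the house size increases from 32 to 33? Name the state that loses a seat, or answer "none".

East

At 32 seats: North 5, South 22, East 5.
At 33 seats: North 6, South 23, East 4.
East drops from 5 to 4.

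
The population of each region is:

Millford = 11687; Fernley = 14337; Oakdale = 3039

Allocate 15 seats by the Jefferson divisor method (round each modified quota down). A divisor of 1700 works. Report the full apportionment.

Millford 6, Fernley 8, Oakdale 1

With modified divisor 1700: modified quotas Millford 6.875, Fernley 8.434, Oakdale 1.788.
Rounding down: Millford 6, Fernley 8, Oakdale 1 (total 15).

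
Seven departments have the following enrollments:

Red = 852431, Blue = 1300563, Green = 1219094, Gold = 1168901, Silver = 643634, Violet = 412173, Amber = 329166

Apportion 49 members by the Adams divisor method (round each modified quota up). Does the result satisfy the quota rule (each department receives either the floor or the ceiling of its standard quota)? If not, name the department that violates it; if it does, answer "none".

Standard quotas: Red 7.048, Blue 10.754, Green 10.080, Gold 9.665, Silver 5.322, Violet 3.408, Amber 2.722.
Adams allocation: Red 7, Blue 11, Green 10, Gold 9, Silver 5, Violet 4, Amber 3.
Every allocation lies between the lower and upper quota.

none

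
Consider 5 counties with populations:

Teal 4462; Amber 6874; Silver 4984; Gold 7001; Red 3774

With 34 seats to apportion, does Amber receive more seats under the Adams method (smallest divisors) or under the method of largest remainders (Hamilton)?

Hamilton

Adams: Teal 6, Amber 8, Silver 6, Gold 9, Red 5.
Hamilton: Teal 5, Amber 9, Silver 6, Gold 9, Red 5.
Amber gets 8 under Adams and 9 under Hamilton.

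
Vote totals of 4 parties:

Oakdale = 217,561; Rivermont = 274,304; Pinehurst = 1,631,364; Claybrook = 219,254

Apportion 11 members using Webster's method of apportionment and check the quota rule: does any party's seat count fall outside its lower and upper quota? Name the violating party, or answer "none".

Standard quotas: Oakdale 1.022, Rivermont 1.288, Pinehurst 7.661, Claybrook 1.030.
Webster allocation: Oakdale 1, Rivermont 1, Pinehurst 8, Claybrook 1.
Every allocation lies between the lower and upper quota.

none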